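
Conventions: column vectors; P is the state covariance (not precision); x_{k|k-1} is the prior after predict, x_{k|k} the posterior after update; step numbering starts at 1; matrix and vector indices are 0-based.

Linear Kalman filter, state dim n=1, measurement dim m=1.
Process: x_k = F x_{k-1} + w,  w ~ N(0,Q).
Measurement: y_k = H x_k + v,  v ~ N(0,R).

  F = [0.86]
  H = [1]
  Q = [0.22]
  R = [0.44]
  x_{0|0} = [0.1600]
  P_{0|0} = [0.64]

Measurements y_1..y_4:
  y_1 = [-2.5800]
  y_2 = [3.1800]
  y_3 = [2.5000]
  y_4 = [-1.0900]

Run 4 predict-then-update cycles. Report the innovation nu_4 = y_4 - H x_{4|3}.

innov = [-2.4342]

step 1: x^-=[0.1376]  P^-=[0.6933]  S=[1.1333]  K=[0.6118]  nu=[-2.7176]  x^+=[-1.5249]  P^+=[0.2692]
step 2: x^-=[-1.3114]  P^-=[0.4191]  S=[0.8591]  K=[0.4878]  nu=[4.4914]  x^+=[0.8796]  P^+=[0.2146]
step 3: x^-=[0.7565]  P^-=[0.3788]  S=[0.8188]  K=[0.4626]  nu=[1.7435]  x^+=[1.5630]  P^+=[0.2035]
step 4: x^-=[1.3442]  P^-=[0.3705]  S=[0.8105]  K=[0.4572]  nu=[-2.4342]  x^+=[0.2314]  P^+=[0.2011]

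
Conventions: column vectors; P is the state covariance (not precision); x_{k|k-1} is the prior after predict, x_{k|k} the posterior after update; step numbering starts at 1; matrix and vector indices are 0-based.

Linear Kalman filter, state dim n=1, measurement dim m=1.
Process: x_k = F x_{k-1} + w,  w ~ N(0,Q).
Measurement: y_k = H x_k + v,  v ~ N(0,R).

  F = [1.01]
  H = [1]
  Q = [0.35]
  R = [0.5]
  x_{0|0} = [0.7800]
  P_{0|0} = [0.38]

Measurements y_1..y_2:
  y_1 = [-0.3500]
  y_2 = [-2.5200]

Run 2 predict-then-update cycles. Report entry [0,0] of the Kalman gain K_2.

step 1: x^-=[0.7878]  P^-=[0.7376]  S=[1.2376]  K=[0.5960]  nu=[-1.1378]  x^+=[0.1097]  P^+=[0.2980]
step 2: x^-=[0.1108]  P^-=[0.6540]  S=[1.1540]  K=[0.5667]  nu=[-2.6308]  x^+=[-1.3801]  P^+=[0.2834]

K[0,0] = 0.5667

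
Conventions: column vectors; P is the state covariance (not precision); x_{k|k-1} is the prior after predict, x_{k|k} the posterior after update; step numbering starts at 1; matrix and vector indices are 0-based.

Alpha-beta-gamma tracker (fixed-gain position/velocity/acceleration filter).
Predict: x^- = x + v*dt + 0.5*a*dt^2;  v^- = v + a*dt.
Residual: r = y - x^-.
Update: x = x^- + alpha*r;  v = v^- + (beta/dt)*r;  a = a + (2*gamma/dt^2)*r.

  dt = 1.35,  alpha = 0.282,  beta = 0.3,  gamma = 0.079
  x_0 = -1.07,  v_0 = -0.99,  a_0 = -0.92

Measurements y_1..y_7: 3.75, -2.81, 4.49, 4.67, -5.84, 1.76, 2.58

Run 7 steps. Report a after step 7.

step 1: x_pred=-3.2449  r=6.9949  x^+=-1.2723  v^+=-0.6776  a^+=-0.3136
step 2: x_pred=-2.4728  r=-0.3372  x^+=-2.5679  v^+=-1.1759  a^+=-0.3428
step 3: x_pred=-4.4677  r=8.9577  x^+=-1.9416  v^+=0.3519  a^+=0.4338
step 4: x_pred=-1.0713  r=5.7413  x^+=0.5478  v^+=2.2133  a^+=0.9315
step 5: x_pred=4.3846  r=-10.2246  x^+=1.5013  v^+=1.1987  a^+=0.0451
step 6: x_pred=3.1606  r=-1.4006  x^+=2.7656  v^+=0.9483  a^+=-0.0763
step 7: x_pred=3.9763  r=-1.3963  x^+=3.5826  v^+=0.5350  a^+=-0.1974

a_post = -0.1974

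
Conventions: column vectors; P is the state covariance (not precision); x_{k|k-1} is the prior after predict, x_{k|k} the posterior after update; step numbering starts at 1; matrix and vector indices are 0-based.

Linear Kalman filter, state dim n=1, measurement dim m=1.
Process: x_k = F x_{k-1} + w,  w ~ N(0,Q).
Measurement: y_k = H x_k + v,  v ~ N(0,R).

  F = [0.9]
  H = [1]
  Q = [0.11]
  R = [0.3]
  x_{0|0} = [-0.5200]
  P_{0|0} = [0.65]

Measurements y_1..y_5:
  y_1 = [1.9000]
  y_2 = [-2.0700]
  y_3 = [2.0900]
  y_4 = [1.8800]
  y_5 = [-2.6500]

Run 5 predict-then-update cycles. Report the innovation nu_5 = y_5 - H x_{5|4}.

innov = [-3.6696]

step 1: x^-=[-0.4680]  P^-=[0.6365]  S=[0.9365]  K=[0.6797]  nu=[2.3680]  x^+=[1.1414]  P^+=[0.2039]
step 2: x^-=[1.0273]  P^-=[0.2752]  S=[0.5752]  K=[0.4784]  nu=[-3.0973]  x^+=[-0.4545]  P^+=[0.1435]
step 3: x^-=[-0.4090]  P^-=[0.2263]  S=[0.5263]  K=[0.4299]  nu=[2.4990]  x^+=[0.6654]  P^+=[0.1290]
step 4: x^-=[0.5988]  P^-=[0.2145]  S=[0.5145]  K=[0.4169]  nu=[1.2812]  x^+=[1.1329]  P^+=[0.1251]
step 5: x^-=[1.0196]  P^-=[0.2113]  S=[0.5113]  K=[0.4133]  nu=[-3.6696]  x^+=[-0.4969]  P^+=[0.1240]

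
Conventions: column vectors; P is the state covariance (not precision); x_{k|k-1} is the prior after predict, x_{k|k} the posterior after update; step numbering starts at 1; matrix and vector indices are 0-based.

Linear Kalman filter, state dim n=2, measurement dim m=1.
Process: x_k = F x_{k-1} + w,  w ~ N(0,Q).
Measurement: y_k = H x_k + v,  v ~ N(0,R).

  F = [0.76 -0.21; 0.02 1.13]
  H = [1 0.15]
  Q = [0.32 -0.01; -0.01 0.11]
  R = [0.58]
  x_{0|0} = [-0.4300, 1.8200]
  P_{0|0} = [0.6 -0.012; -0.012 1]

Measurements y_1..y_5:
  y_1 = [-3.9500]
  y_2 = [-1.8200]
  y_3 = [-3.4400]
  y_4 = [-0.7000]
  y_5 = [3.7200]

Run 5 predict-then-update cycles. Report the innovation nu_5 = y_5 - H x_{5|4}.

innov = [5.3452]

step 1: x^-=[-0.7090, 2.0480]  P^-=[0.7145 -0.2484; -0.2484 1.3866]  S=[1.2512]  K=[0.5413; -0.0323]  nu=[-3.5482]  x^+=[-2.6296, 2.1627]  P^+=[0.3479 -0.2265; -0.2265 1.3853]
step 2: x^-=[-2.4526, 2.3913]  P^-=[0.6544 -0.5270; -0.5270 1.8688]  S=[1.1183]  K=[0.5144; -0.2206]  nu=[0.2739]  x^+=[-2.3117, 2.3308]  P^+=[0.3584 -0.4001; -0.4001 1.8143]
step 3: x^-=[-2.2464, 2.5876]  P^-=[0.7347 -0.7770; -0.7770 2.4088]  S=[1.1358]  K=[0.5443; -0.3660]  nu=[-1.5818]  x^+=[-3.1073, 3.1665]  P^+=[0.3983 -0.5508; -0.5508 2.2566]
step 4: x^-=[-3.0265, 3.5160]  P^-=[0.8254 -1.0101; -1.0101 2.9668]  S=[1.1691]  K=[0.5764; -0.4834]  nu=[1.7991]  x^+=[-1.9895, 2.6464]  P^+=[0.4370 -0.6844; -0.6844 2.6936]
step 5: x^-=[-2.0678, 2.9506]  P^-=[0.9096 -1.2274; -1.2274 3.5187]  S=[1.2006]  K=[0.6043; -0.5827]  nu=[5.3452]  x^+=[1.1624, -0.1643]  P^+=[0.4712 -0.8046; -0.8046 3.1110]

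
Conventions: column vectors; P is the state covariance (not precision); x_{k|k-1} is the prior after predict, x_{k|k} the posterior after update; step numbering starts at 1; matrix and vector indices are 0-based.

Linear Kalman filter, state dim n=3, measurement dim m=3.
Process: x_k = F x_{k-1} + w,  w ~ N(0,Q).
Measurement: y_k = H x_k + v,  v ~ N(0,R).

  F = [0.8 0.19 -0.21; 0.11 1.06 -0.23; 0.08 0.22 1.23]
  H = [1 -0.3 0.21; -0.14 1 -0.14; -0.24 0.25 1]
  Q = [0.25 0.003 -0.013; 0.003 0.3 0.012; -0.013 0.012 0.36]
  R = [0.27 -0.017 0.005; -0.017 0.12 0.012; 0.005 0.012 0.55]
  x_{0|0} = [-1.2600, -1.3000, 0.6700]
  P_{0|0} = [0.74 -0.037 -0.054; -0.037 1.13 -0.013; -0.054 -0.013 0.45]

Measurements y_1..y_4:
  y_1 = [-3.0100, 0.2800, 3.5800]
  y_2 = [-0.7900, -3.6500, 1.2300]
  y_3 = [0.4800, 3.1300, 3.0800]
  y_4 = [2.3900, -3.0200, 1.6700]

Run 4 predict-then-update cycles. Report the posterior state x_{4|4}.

step 1: x^-=[-1.3957, -1.6707, 0.4373]  P^-=[0.7922 0.2999 -0.0964; 0.2999 1.6029 0.1281; -0.0964 0.1281 1.0813]  S=[1.0175 -0.2794 -0.1049; -0.2794 1.6360 0.3393; -0.1049 0.3393 1.8514]  K=[0.7329 0.2745 -0.1230; 0.1168 0.9465 0.0799; 0.1245 -0.1180 0.6425]  nu=[-2.2073, 1.8165, 3.2254]  x^+=[-2.9116, 0.0485, 2.0204]  P^+=[0.2108 0.0455 -0.0215; 0.0455 0.1239 0.0358; -0.0215 0.0358 0.3385]
step 2: x^-=[-2.7444, -0.7335, 2.2629]  P^-=[0.4225 0.0973 -0.0871; 0.0973 0.4540 -0.0057; -0.0871 -0.0057 0.8962]  S=[0.6786 -0.1240 0.0077; -0.1240 0.5707 -0.0087; 0.0077 -0.0087 1.5262]  K=[0.5932 0.2154 -0.1094; 0.0850 0.7923 0.0594; 0.1127 -0.1748 0.5984]  nu=[1.2591, -2.9839, -1.5082]  x^+=[-2.4752, -3.0803, 2.0238]  P^+=[0.1712 0.0353 -0.0223; 0.0353 0.1028 0.0254; -0.0223 0.0254 0.3159]
step 3: x^-=[-2.9904, -4.0028, 1.6135]  P^-=[0.3934 0.0826 -0.0894; 0.0826 0.4313 -0.0188; -0.0894 -0.0188 0.8546]  S=[0.6552 -0.1302 0.0040; -0.1302 0.5544 -0.0179; 0.0040 -0.0179 1.4778]  K=[0.5751 0.2036 -0.1095; 0.0775 0.7819 0.0561; 0.1060 -0.1833 0.5871]  nu=[1.9307, 6.9400, 1.7495]  x^+=[-0.6584, 1.6711, 1.5735]  P^+=[0.1662 0.0333 -0.0234; 0.0333 0.1011 0.0233; -0.0234 0.0233 0.3098]
step 4: x^-=[-0.5396, 1.3370, 2.2504]  P^-=[0.3898 0.0805 -0.0900; 0.0805 0.4296 -0.0204; -0.0900 -0.0204 0.8438]  S=[0.6521 -0.1312 0.0020; -0.1312 0.5534 -0.0179; 0.0020 -0.0179 1.4665]  K=[0.5727 0.2019 -0.1097; 0.0763 0.7809 0.0556; 0.1043 -0.1839 0.5843]  nu=[2.8582, -4.1175, -1.0442]  x^+=[0.3802, -1.7185, 2.6960]  P^+=[0.1655 0.0330 -0.0236; 0.0330 0.1009 0.0230; -0.0236 0.0230 0.3083]

x_post = [0.3802, -1.7185, 2.6960]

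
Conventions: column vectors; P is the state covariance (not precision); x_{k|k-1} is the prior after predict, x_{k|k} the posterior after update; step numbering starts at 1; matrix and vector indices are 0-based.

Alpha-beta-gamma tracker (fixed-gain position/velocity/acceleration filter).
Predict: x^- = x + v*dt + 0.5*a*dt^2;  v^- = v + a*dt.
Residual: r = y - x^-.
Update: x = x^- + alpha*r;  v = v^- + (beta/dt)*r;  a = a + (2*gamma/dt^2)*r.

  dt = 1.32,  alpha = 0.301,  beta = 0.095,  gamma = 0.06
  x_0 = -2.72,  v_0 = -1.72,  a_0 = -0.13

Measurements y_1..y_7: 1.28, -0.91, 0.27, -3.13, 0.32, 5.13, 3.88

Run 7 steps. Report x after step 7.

step 1: x_pred=-5.1037  r=6.3837  x^+=-3.1822  v^+=-1.4322  a^+=0.3096
step 2: x_pred=-4.8029  r=3.8929  x^+=-3.6311  v^+=-0.7433  a^+=0.5778
step 3: x_pred=-4.1089  r=4.3789  x^+=-2.7909  v^+=0.3345  a^+=0.8793
step 4: x_pred=-1.5832  r=-1.5468  x^+=-2.0488  v^+=1.3839  a^+=0.7728
step 5: x_pred=0.4512  r=-0.1312  x^+=0.4117  v^+=2.3946  a^+=0.7638
step 6: x_pred=4.2379  r=0.8921  x^+=4.5064  v^+=3.4669  a^+=0.8252
step 7: x_pred=9.8017  r=-5.9217  x^+=8.0193  v^+=4.1300  a^+=0.4174

x_post = 8.0193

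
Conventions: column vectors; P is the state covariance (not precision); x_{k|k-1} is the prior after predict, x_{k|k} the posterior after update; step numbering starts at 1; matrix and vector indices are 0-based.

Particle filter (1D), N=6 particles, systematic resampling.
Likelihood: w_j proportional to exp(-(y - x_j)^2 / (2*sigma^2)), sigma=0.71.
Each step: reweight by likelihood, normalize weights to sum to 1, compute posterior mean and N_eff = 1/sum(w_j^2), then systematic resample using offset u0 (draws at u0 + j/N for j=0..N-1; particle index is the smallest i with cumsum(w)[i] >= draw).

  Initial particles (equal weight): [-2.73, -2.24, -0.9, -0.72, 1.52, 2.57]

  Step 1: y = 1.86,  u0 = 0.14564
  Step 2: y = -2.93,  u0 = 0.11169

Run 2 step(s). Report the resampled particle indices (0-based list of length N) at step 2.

resampled_idx = [0, 0, 1, 1, 2, 2]

step 1: w=[0.0000, 0.0000, 0.0003, 0.0009, 0.5944, 0.4043]  mean=1.9417  Neff=1.9349  idx=[4, 4, 4, 5, 5, 5]
step 2: w=[0.3333, 0.3333, 0.3333, 0.0000, 0.0000, 0.0000]  mean=1.5200  Neff=3.0002  idx=[0, 0, 1, 1, 2, 2]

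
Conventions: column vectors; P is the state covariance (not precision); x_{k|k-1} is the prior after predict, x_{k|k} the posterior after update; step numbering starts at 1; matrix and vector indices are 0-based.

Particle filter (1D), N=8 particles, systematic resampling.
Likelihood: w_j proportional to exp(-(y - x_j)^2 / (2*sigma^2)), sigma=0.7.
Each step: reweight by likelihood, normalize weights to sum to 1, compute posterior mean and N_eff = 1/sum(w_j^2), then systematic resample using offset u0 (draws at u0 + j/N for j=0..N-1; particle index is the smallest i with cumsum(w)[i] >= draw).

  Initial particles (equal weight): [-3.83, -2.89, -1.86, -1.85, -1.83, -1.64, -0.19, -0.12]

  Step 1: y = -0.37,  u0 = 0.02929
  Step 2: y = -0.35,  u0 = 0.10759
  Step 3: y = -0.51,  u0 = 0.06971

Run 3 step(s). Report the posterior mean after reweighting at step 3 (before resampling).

step 1: w=[0.0000, 0.0006, 0.0428, 0.0441, 0.0469, 0.0795, 0.3991, 0.3870]  mean=-0.5015  Neff=3.1124  idx=[2, 5, 6, 6, 6, 7, 7, 7]
step 2: w=[0.0161, 0.0303, 0.1611, 0.1611, 0.1611, 0.1567, 0.1567, 0.1567]  mean=-0.2280  Neff=6.5463  idx=[2, 3, 3, 4, 5, 6, 7, 7]
step 3: w=[0.1282, 0.1282, 0.1282, 0.1282, 0.1218, 0.1218, 0.1218, 0.1218]  mean=-0.1559  Neff=7.9949  idx=[0, 1, 2, 3, 4, 5, 6, 7]

post_mean = -0.1559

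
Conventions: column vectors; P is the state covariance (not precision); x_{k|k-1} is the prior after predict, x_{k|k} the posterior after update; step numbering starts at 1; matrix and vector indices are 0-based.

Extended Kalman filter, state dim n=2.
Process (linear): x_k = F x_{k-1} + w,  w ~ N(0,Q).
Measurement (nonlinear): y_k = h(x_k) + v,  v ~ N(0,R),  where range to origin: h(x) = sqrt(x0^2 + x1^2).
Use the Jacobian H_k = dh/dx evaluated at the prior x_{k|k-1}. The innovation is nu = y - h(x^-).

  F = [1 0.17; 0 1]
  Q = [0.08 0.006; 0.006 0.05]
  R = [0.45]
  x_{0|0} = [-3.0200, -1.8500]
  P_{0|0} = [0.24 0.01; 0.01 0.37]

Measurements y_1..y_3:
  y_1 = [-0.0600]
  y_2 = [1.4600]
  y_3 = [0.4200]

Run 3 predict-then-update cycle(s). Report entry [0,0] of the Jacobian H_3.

H_jac[0,0] = -0.9628

step 1: x^-=[-3.3345, -1.8500]  P^-=[0.3341 0.0789; 0.0789 0.4200]  H_jac=[-0.8744 -0.4851]  S=[0.8713]  K=[-0.3792; -0.3131]  nu=[-3.8733]  x^+=[-1.8656, -0.6374]  P^+=[0.2088 -0.0245; -0.0245 0.3346]
step 2: x^-=[-1.9739, -0.6374]  P^-=[0.2901 0.0383; 0.0383 0.3846]  H_jac=[-0.9516 -0.3073]  S=[0.7715]  K=[-0.3731; -0.2005]  nu=[-0.6143]  x^+=[-1.7447, -0.5143]  P^+=[0.1827 -0.0194; -0.0194 0.3536]
step 3: x^-=[-1.8321, -0.5143]  P^-=[0.2663 0.0467; 0.0467 0.4036]  H_jac=[-0.9628 -0.2702]  S=[0.7507]  K=[-0.3584; -0.2052]  nu=[-1.4829]  x^+=[-1.3006, -0.2099]  P^+=[0.1699 -0.0085; -0.0085 0.3720]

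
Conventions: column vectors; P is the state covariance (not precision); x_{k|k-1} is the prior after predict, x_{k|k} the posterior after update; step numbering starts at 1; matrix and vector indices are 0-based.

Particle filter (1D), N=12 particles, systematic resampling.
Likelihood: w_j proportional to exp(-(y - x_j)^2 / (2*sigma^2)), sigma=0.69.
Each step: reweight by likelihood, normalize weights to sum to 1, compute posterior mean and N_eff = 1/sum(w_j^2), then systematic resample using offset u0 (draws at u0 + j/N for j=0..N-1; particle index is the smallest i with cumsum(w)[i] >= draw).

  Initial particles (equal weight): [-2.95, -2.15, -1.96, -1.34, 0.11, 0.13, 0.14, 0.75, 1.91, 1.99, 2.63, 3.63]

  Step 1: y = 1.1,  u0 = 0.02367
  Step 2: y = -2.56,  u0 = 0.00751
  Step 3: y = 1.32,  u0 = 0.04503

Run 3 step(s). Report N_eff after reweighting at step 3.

N_eff = 11.9857

step 1: w=[0.0000, 0.0000, 0.0000, 0.0006, 0.1185, 0.1235, 0.1260, 0.2917, 0.1665, 0.1444, 0.0284, 0.0004]  mean=0.9460  Neff=5.5674  idx=[4, 4, 5, 6, 6, 7, 7, 7, 8, 8, 9, 9]
step 2: w=[0.2157, 0.2157, 0.1927, 0.1821, 0.1821, 0.0039, 0.0039, 0.0039, 0.0000, 0.0000, 0.0000, 0.0000]  mean=0.1322  Neff=5.0870  idx=[0, 0, 0, 1, 1, 1, 2, 2, 3, 3, 4, 4]
step 3: w=[0.0805, 0.0805, 0.0805, 0.0805, 0.0805, 0.0805, 0.0847, 0.0847, 0.0868, 0.0868, 0.0868, 0.0868]  mean=0.1238  Neff=11.9857  idx=[0, 1, 2, 3, 4, 5, 6, 7, 8, 9, 10, 11]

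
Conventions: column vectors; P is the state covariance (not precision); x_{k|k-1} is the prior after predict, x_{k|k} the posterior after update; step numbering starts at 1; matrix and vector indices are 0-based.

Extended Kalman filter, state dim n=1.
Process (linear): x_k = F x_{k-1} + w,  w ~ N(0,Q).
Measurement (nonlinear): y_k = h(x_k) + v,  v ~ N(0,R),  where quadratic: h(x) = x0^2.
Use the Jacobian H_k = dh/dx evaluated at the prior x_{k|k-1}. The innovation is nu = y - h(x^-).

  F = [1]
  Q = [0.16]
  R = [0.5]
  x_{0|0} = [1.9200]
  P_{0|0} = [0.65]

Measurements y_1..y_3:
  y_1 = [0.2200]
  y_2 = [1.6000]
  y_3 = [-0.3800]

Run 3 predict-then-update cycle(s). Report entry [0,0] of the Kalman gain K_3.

step 1: x^-=[1.9200]  P^-=[0.8100]  H_jac=[3.8400]  S=[12.4439]  K=[0.2500]  nu=[-3.4664]  x^+=[1.0536]  P^+=[0.0325]
step 2: x^-=[1.0536]  P^-=[0.1925]  H_jac=[2.1071]  S=[1.3549]  K=[0.2994]  nu=[0.4900]  x^+=[1.2003]  P^+=[0.0711]
step 3: x^-=[1.2003]  P^-=[0.2311]  H_jac=[2.4006]  S=[1.8315]  K=[0.3028]  nu=[-1.8207]  x^+=[0.6489]  P^+=[0.0631]

K[0,0] = 0.3028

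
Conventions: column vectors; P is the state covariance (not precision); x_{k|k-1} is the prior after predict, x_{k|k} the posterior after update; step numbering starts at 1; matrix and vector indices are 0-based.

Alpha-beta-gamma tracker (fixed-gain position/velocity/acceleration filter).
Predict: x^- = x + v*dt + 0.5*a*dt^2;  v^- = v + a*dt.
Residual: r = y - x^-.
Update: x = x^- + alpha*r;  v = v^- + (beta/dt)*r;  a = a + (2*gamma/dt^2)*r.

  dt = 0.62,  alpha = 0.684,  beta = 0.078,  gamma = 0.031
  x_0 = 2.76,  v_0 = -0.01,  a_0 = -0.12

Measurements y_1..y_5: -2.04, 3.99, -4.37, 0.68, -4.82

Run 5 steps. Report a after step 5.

a_post = -0.9274

step 1: x_pred=2.7307  r=-4.7707  x^+=-0.5324  v^+=-0.6846  a^+=-0.8895
step 2: x_pred=-1.1278  r=5.1178  x^+=2.3728  v^+=-0.5922  a^+=-0.0640
step 3: x_pred=1.9933  r=-6.3633  x^+=-2.3592  v^+=-1.4324  a^+=-1.0904
step 4: x_pred=-3.4569  r=4.1369  x^+=-0.6273  v^+=-1.5880  a^+=-0.4231
step 5: x_pred=-1.6931  r=-3.1269  x^+=-3.8319  v^+=-2.2437  a^+=-0.9274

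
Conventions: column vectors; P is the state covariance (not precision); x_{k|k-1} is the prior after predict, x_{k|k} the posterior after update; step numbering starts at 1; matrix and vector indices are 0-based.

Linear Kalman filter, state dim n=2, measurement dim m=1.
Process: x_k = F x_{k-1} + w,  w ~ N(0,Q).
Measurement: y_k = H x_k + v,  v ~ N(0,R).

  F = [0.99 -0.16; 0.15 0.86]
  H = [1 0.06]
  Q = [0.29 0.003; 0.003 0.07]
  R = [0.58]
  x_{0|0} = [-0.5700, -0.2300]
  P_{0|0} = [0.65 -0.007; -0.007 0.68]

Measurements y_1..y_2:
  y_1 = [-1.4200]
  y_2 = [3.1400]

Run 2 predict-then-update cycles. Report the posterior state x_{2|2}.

step 1: x^-=[-0.5275, -0.2833]  P^-=[0.9467 0.0002; 0.0002 0.5857]  S=[1.5288]  K=[0.6192; 0.0231]  nu=[-0.8755]  x^+=[-1.0696, -0.3035]  P^+=[0.3605 -0.0217; -0.0217 0.5849]
step 2: x^-=[-1.0104, -0.4215]  P^-=[0.6651 -0.0419; -0.0419 0.5051]  S=[1.2419]  K=[0.5335; -0.0093]  nu=[4.1757]  x^+=[1.2175, -0.4605]  P^+=[0.3116 -0.0357; -0.0357 0.5050]

x_post = [1.2175, -0.4605]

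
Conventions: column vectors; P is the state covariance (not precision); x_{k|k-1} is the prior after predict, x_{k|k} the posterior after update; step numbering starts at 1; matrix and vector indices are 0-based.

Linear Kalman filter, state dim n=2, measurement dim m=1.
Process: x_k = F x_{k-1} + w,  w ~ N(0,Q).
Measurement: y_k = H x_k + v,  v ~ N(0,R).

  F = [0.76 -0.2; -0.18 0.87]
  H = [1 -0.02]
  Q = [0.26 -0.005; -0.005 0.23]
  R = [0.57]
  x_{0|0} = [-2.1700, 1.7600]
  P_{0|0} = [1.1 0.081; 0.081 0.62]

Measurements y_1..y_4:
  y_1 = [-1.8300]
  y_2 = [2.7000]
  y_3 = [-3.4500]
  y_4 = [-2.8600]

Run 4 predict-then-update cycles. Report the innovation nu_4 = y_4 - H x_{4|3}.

step 1: x^-=[-2.0012, 1.9218]  P^-=[0.8955 -0.2069; -0.2069 0.7095]  S=[1.4741]  K=[0.6103; -0.1500]  nu=[0.2096]  x^+=[-1.8733, 1.8904]  P^+=[0.3464 -0.0720; -0.0720 0.6764]
step 2: x^-=[-1.8017, 1.9818]  P^-=[0.5090 -0.2203; -0.2203 0.7757]  S=[1.0882]  K=[0.4718; -0.2167]  nu=[4.5414]  x^+=[0.3411, 0.9978]  P^+=[0.2668 -0.1090; -0.1090 0.7246]
step 3: x^-=[0.0597, 0.8067]  P^-=[0.4762 -0.2436; -0.2436 0.8213]  S=[1.0563]  K=[0.4554; -0.2462]  nu=[-3.4935]  x^+=[-1.5315, 1.6667]  P^+=[0.2571 -0.1252; -0.1252 0.7573]
step 4: x^-=[-1.4972, 1.7257]  P^-=[0.4768 -0.2592; -0.2592 0.8507]  S=[1.0576]  K=[0.4558; -0.2612]  nu=[-1.3282]  x^+=[-2.1026, 2.0726]  P^+=[0.2571 -0.1333; -0.1333 0.7786]

innov = [-1.3282]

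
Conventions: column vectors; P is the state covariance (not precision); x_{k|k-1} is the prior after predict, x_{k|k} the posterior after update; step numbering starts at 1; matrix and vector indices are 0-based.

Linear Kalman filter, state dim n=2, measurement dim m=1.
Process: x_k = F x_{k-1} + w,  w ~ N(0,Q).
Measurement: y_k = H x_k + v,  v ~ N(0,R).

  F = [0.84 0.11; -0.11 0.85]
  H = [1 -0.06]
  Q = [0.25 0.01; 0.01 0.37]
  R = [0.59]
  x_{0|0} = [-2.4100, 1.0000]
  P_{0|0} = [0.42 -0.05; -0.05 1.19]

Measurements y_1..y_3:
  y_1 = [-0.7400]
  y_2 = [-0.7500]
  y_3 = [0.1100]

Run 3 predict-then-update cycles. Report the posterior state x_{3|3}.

step 1: x^-=[-1.9144, 1.1151]  P^-=[0.5515 0.0474; 0.0474 1.2442]  S=[1.1403]  K=[0.4812; -0.0239]  nu=[1.2413]  x^+=[-1.3171, 1.0854]  P^+=[0.2875 0.0605; 0.0605 1.2436]
step 2: x^-=[-0.9870, 1.0675]  P^-=[0.4791 0.1422; 0.1422 1.2606]  S=[1.0566]  K=[0.4454; 0.0630]  nu=[0.3010]  x^+=[-0.8529, 1.0864]  P^+=[0.2695 0.1125; 0.1125 1.2564]
step 3: x^-=[-0.5969, 1.0173]  P^-=[0.4762 0.1816; 0.1816 1.2600]  S=[1.0489]  K=[0.4436; 0.1010]  nu=[0.7680]  x^+=[-0.2563, 1.0949]  P^+=[0.2698 0.1346; 0.1346 1.2493]

x_post = [-0.2563, 1.0949]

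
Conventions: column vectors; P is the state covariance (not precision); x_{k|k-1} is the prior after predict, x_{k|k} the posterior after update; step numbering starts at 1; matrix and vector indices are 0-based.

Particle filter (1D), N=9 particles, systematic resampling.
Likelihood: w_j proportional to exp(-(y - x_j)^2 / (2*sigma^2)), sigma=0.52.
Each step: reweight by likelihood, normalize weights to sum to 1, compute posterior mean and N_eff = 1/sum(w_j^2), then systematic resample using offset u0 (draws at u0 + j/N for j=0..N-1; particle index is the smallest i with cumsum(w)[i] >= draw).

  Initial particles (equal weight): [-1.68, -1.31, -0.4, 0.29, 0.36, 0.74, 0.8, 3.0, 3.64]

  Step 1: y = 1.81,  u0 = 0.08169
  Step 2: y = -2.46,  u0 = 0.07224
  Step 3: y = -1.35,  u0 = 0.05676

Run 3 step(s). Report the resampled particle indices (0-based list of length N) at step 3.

resampled_idx = [0, 1, 2, 3, 4, 4, 5, 6, 7]

step 1: w=[0.0000, 0.0000, 0.0003, 0.0366, 0.0537, 0.3155, 0.3974, 0.1911, 0.0054]  mean=1.1740  Neff=3.3526  idx=[4, 5, 5, 6, 6, 6, 6, 7, 7]
step 2: w=[0.9456, 0.0138, 0.0138, 0.0067, 0.0067, 0.0067, 0.0067, 0.0000, 0.0000]  mean=0.3823  Neff=1.1177  idx=[0, 0, 0, 0, 0, 0, 0, 0, 2]
step 3: w=[0.1239, 0.1239, 0.1239, 0.1239, 0.1239, 0.1239, 0.1239, 0.1239, 0.0086]  mean=0.3633  Neff=8.1342  idx=[0, 1, 2, 3, 4, 4, 5, 6, 7]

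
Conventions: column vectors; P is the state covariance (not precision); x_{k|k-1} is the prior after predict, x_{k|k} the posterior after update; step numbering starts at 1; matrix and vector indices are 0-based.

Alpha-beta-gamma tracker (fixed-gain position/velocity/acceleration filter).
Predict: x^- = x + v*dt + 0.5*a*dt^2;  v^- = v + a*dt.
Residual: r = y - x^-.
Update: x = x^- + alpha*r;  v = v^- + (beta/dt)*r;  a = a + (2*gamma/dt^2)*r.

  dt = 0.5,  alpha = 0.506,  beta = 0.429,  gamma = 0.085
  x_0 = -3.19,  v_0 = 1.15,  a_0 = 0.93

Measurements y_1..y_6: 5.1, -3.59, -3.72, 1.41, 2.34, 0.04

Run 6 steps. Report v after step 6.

step 1: x_pred=-2.4988  r=7.5987  x^+=1.3462  v^+=8.1347  a^+=6.0972
step 2: x_pred=6.1757  r=-9.7657  x^+=1.2343  v^+=2.8043  a^+=-0.5435
step 3: x_pred=2.5685  r=-6.2885  x^+=-0.6135  v^+=-2.8630  a^+=-4.8197
step 4: x_pred=-2.6474  r=4.0574  x^+=-0.5944  v^+=-1.7915  a^+=-2.0606
step 5: x_pred=-1.7477  r=4.0877  x^+=0.3207  v^+=0.6854  a^+=0.7190
step 6: x_pred=0.7532  r=-0.7132  x^+=0.3923  v^+=0.4329  a^+=0.2340

v_post = 0.4329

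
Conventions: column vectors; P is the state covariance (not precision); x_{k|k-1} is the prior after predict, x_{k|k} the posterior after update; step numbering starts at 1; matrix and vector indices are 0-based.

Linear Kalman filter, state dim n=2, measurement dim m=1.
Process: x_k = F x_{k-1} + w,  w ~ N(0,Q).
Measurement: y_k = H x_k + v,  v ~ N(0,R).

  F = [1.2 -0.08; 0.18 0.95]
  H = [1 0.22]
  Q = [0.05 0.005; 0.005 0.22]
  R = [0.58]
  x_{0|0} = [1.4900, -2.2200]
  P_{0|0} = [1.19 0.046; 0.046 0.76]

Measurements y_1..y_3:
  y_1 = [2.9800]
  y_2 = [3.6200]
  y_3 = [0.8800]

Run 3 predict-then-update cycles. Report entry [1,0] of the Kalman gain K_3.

K[1,0] = 0.0665

step 1: x^-=[1.9656, -1.8408]  P^-=[1.7596 0.2561; 0.2561 0.9602]  S=[2.4988]  K=[0.7267; 0.1870]  nu=[1.4194]  x^+=[2.9971, -1.5754]  P^+=[0.4399 -0.0835; -0.0835 0.8728]
step 2: x^-=[3.7226, -0.9571]  P^-=[0.7051 -0.0604; -0.0604 0.9934]  S=[1.3066]  K=[0.5295; 0.1211]  nu=[0.1080]  x^+=[3.7798, -0.9440]  P^+=[0.3388 -0.1441; -0.1441 0.9742]
step 3: x^-=[4.6112, -0.2165]  P^-=[0.5718 -0.1581; -0.1581 1.0609]  S=[1.1336]  K=[0.4737; 0.0665]  nu=[-3.6836]  x^+=[2.8662, -0.4613]  P^+=[0.3174 -0.1938; -0.1938 1.0559]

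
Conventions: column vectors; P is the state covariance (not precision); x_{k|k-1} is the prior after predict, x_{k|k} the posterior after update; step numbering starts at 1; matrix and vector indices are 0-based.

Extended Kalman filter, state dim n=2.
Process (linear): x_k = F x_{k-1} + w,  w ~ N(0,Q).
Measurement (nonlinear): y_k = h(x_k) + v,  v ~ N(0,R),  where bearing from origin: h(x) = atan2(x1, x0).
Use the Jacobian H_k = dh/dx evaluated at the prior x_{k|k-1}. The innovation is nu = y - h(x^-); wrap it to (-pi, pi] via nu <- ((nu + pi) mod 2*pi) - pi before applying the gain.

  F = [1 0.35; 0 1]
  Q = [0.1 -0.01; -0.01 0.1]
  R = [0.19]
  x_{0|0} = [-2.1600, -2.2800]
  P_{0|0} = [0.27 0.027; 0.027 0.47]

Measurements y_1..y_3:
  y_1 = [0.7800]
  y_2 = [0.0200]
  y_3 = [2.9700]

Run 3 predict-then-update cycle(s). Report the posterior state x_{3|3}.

step 1: x^-=[-2.9580, -2.2800]  P^-=[0.4465 0.1815; 0.1815 0.5700]  H_jac=[0.1635 -0.2121]  S=[0.2150]  K=[0.1604; -0.4243]  nu=[-3.0183]  x^+=[-3.4422, -0.9994]  P^+=[0.4409 0.1961; 0.1961 0.5313]
step 2: x^-=[-3.7920, -0.9994]  P^-=[0.7433 0.3721; 0.3721 0.6313]  H_jac=[0.0650 -0.2466]  S=[0.2196]  K=[-0.1978; -0.5988]  nu=[2.9039]  x^+=[-4.3665, -2.7381]  P^+=[0.7347 0.3461; 0.3461 0.5526]
step 3: x^-=[-5.3249, -2.7381]  P^-=[1.1447 0.5295; 0.5295 0.6526]  H_jac=[0.0764 -0.1485]  S=[0.1991]  K=[0.0441; -0.2838]  nu=[-0.6465]  x^+=[-5.3534, -2.5547]  P^+=[1.1443 0.5320; 0.5320 0.6365]

x_post = [-5.3534, -2.5547]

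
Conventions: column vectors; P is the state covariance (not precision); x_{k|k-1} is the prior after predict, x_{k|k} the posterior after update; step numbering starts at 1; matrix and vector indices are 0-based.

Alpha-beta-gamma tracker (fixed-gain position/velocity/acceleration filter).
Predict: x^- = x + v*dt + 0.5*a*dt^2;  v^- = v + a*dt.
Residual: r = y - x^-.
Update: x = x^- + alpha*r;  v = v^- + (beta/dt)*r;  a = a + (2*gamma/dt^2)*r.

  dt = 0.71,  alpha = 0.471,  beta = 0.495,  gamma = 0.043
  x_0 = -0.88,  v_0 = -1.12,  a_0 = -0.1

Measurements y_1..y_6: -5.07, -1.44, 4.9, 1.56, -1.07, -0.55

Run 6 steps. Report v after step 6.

step 1: x_pred=-1.7004  r=-3.3696  x^+=-3.2875  v^+=-3.5402  a^+=-0.6749
step 2: x_pred=-5.9711  r=4.5311  x^+=-3.8370  v^+=-0.8603  a^+=0.0982
step 3: x_pred=-4.4231  r=9.3231  x^+=-0.0319  v^+=5.7092  a^+=1.6887
step 4: x_pred=4.4473  r=-2.8873  x^+=3.0874  v^+=4.8952  a^+=1.1961
step 5: x_pred=6.8645  r=-7.9345  x^+=3.1273  v^+=0.2127  a^+=-0.1575
step 6: x_pred=3.2387  r=-3.7887  x^+=1.4542  v^+=-2.5405  a^+=-0.8039

v_post = -2.5405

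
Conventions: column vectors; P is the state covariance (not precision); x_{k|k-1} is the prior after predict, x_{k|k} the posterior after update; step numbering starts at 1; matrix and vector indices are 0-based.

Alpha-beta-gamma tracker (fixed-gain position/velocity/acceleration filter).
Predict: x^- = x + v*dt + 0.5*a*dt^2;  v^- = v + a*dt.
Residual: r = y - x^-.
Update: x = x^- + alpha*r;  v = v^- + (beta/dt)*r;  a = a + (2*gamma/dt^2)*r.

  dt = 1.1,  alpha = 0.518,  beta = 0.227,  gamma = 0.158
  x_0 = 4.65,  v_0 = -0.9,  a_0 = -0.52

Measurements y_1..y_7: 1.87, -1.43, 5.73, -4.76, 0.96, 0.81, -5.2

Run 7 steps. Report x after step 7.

x_post = -0.6273

step 1: x_pred=3.3454  r=-1.4754  x^+=2.5811  v^+=-1.7765  a^+=-0.9053
step 2: x_pred=0.0793  r=-1.5093  x^+=-0.7025  v^+=-3.0838  a^+=-1.2995
step 3: x_pred=-4.8809  r=10.6109  x^+=0.6156  v^+=-2.3235  a^+=1.4716
step 4: x_pred=-1.0500  r=-3.7100  x^+=-2.9718  v^+=-1.4703  a^+=0.5027
step 5: x_pred=-4.2850  r=5.2450  x^+=-1.5681  v^+=0.1650  a^+=1.8725
step 6: x_pred=-0.2537  r=1.0637  x^+=0.2973  v^+=2.4443  a^+=2.1503
step 7: x_pred=4.2869  r=-9.4869  x^+=-0.6273  v^+=2.8518  a^+=-0.3273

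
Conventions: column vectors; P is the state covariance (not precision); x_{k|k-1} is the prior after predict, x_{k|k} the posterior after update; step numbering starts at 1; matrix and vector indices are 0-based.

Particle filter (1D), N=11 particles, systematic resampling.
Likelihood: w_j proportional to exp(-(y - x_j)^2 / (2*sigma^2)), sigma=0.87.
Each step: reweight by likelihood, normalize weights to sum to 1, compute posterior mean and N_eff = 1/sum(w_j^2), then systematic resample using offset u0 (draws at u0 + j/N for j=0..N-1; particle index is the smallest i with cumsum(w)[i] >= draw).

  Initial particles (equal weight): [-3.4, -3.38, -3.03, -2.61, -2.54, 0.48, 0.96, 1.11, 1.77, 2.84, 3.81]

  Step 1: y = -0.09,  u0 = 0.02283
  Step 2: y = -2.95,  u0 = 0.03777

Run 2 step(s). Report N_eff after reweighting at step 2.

step 1: w=[0.0004, 0.0004, 0.0018, 0.0083, 0.0104, 0.4433, 0.2652, 0.2122, 0.0559, 0.0019, 0.0000]  mean=0.7510  Neff=3.1719  idx=[5, 5, 5, 5, 5, 6, 6, 6, 7, 7, 7]
step 2: w=[0.1843, 0.1843, 0.1843, 0.1843, 0.1843, 0.0180, 0.0180, 0.0180, 0.0082, 0.0082, 0.0082]  mean=0.5213  Neff=5.8470  idx=[0, 0, 1, 1, 2, 2, 3, 3, 4, 4, 6]

N_eff = 5.8470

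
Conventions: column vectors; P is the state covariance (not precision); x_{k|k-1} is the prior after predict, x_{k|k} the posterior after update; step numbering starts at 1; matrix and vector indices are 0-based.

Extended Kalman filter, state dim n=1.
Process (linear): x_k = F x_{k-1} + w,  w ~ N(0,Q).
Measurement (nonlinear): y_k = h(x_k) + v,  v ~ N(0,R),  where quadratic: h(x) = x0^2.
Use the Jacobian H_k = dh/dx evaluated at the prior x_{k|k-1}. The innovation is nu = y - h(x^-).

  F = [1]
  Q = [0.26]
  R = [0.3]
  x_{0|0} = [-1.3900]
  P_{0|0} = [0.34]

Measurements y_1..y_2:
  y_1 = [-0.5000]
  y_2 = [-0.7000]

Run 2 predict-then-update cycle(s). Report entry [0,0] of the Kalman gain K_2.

K[0,0] = -0.4934

step 1: x^-=[-1.3900]  P^-=[0.6000]  H_jac=[-2.7800]  S=[4.9370]  K=[-0.3379]  nu=[-2.4321]  x^+=[-0.5683]  P^+=[0.0365]
step 2: x^-=[-0.5683]  P^-=[0.2965]  H_jac=[-1.1366]  S=[0.6830]  K=[-0.4934]  nu=[-1.0230]  x^+=[-0.0636]  P^+=[0.1302]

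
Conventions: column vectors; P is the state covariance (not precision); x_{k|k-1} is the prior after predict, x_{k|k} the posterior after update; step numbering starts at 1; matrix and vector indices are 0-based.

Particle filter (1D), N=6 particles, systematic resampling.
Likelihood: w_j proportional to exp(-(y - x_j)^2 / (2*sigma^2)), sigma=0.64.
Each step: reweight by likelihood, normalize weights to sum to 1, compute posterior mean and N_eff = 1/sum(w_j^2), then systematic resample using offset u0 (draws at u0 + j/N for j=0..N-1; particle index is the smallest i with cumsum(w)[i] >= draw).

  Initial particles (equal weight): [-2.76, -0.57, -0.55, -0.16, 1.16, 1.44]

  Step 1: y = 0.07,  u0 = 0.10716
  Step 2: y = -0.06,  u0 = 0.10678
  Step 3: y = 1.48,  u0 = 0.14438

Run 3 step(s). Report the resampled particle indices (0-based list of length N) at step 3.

resampled_idx = [2, 3, 4, 4, 5, 5]

step 1: w=[0.0000, 0.2421, 0.2497, 0.3742, 0.0936, 0.0404]  mean=-0.1685  Neff=3.6849  idx=[1, 2, 2, 3, 3, 4]
step 2: w=[0.1670, 0.1712, 0.1712, 0.2267, 0.2267, 0.0373]  mean=-0.3128  Neff=5.2453  idx=[0, 1, 2, 3, 4, 4]
step 3: w=[0.0450, 0.0497, 0.0497, 0.2852, 0.2852, 0.2852]  mean=-0.2172  Neff=3.9843  idx=[2, 3, 4, 4, 5, 5]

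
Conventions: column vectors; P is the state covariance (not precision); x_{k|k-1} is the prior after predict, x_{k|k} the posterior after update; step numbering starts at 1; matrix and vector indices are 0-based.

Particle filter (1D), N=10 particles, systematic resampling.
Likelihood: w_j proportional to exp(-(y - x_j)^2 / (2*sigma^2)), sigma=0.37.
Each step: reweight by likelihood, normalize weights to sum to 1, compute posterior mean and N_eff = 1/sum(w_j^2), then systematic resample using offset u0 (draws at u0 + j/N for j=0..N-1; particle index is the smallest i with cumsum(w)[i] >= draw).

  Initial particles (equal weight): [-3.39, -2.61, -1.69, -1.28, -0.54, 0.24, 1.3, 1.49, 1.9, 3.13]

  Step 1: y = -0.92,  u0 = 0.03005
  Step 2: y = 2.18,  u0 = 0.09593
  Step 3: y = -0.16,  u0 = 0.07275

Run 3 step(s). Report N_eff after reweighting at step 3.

N_eff = 10.0000

step 1: w=[0.0000, 0.0000, 0.0859, 0.4666, 0.4420, 0.0055, 0.0000, 0.0000, 0.0000, 0.0000]  mean=-0.9798  Neff=2.3783  idx=[2, 3, 3, 3, 3, 3, 4, 4, 4, 4]
step 2: w=[0.0000, 0.0000, 0.0000, 0.0000, 0.0000, 0.0000, 0.2500, 0.2500, 0.2500, 0.2500]  mean=-0.5400  Neff=4.0000  idx=[6, 6, 7, 7, 7, 8, 8, 9, 9, 9]
step 3: w=[0.1000, 0.1000, 0.1000, 0.1000, 0.1000, 0.1000, 0.1000, 0.1000, 0.1000, 0.1000]  mean=-0.5400  Neff=10.0000  idx=[0, 1, 2, 3, 4, 5, 6, 7, 8, 9]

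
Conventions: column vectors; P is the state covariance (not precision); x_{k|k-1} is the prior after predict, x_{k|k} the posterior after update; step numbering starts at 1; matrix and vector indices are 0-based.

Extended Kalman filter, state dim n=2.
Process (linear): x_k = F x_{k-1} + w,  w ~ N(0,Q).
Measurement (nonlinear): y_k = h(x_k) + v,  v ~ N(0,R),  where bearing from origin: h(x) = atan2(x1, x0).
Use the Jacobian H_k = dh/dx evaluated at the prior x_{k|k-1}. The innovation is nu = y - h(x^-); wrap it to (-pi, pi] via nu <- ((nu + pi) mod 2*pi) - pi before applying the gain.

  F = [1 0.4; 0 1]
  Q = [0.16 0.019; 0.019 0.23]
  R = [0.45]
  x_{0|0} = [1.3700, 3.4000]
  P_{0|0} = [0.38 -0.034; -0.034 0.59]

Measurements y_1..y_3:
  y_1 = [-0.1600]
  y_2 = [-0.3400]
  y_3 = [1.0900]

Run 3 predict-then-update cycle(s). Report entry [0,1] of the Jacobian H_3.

step 1: x^-=[2.7300, 3.4000]  P^-=[0.6072 0.2210; 0.2210 0.8200]  H_jac=[-0.1788 0.1436]  S=[0.4750]  K=[-0.1618; 0.1647]  nu=[-1.0543]  x^+=[2.9006, 3.2264]  P^+=[0.5948 0.2337; 0.2337 0.8071]
step 2: x^-=[4.1911, 3.2264]  P^-=[1.0708 0.5755; 0.5755 1.0371]  H_jac=[-0.1153 0.1498]  S=[0.4676]  K=[-0.0797; 0.1903]  nu=[-0.9961]  x^+=[4.2705, 3.0368]  P^+=[1.0679 0.5826; 0.5826 1.0202]
step 3: x^-=[5.4853, 3.0368]  P^-=[1.8572 1.0097; 1.0097 1.2502]  H_jac=[-0.0773 0.1395]  S=[0.4637]  K=[-0.0056; 0.2080]  nu=[0.5844]  x^+=[5.4820, 3.1584]  P^+=[1.8572 1.0102; 1.0102 1.2301]

H_jac[0,1] = 0.1395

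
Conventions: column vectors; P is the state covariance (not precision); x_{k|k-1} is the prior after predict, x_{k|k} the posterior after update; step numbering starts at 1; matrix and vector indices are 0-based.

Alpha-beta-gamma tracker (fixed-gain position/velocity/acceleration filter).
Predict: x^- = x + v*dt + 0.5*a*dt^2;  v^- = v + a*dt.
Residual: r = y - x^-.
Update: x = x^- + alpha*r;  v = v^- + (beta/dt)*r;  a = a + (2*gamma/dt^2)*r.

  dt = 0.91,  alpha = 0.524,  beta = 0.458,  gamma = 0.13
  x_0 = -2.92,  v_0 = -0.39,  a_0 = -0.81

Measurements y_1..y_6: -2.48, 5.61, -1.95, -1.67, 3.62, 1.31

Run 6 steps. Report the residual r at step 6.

resid = -0.4169

step 1: x_pred=-3.6103  r=1.1303  x^+=-3.0180  v^+=-0.5582  a^+=-0.4551
step 2: x_pred=-3.7145  r=9.3245  x^+=1.1716  v^+=3.7206  a^+=2.4725
step 3: x_pred=5.5810  r=-7.5310  x^+=1.6348  v^+=2.1802  a^+=0.1080
step 4: x_pred=3.6634  r=-5.3334  x^+=0.8687  v^+=-0.4059  a^+=-1.5666
step 5: x_pred=-0.1493  r=3.7693  x^+=1.8258  v^+=0.0656  a^+=-0.3831
step 6: x_pred=1.7269  r=-0.4169  x^+=1.5084  v^+=-0.4929  a^+=-0.5140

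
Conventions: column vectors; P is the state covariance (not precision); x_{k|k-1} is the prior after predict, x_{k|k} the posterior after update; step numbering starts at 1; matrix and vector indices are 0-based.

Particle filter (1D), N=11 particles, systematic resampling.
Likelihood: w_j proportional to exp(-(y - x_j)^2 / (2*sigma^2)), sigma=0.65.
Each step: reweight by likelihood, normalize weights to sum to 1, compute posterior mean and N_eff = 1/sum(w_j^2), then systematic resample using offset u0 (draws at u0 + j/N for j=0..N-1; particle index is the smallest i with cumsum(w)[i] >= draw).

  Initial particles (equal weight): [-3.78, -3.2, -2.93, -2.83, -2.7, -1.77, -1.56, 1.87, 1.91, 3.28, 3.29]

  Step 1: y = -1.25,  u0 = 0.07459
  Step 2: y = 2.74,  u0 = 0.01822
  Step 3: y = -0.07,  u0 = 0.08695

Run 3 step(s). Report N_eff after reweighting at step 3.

N_eff = 10.7064

step 1: w=[0.0003, 0.0062, 0.0197, 0.0289, 0.0461, 0.4032, 0.4956, 0.0000, 0.0000, 0.0000, 0.0000]  mean=-1.7717  Neff=2.4297  idx=[4, 5, 5, 5, 5, 6, 6, 6, 6, 6, 6]
step 2: w=[0.0000, 0.0174, 0.0174, 0.0174, 0.0174, 0.1551, 0.1551, 0.1551, 0.1551, 0.1551, 0.1551]  mean=-1.5746  Neff=6.8718  idx=[2, 5, 5, 6, 7, 7, 8, 8, 9, 9, 10]
step 3: w=[0.0433, 0.0957, 0.0957, 0.0957, 0.0957, 0.0957, 0.0957, 0.0957, 0.0957, 0.0957, 0.0957]  mean=-1.5691  Neff=10.7064  idx=[1, 2, 3, 4, 5, 6, 7, 8, 9, 10, 10]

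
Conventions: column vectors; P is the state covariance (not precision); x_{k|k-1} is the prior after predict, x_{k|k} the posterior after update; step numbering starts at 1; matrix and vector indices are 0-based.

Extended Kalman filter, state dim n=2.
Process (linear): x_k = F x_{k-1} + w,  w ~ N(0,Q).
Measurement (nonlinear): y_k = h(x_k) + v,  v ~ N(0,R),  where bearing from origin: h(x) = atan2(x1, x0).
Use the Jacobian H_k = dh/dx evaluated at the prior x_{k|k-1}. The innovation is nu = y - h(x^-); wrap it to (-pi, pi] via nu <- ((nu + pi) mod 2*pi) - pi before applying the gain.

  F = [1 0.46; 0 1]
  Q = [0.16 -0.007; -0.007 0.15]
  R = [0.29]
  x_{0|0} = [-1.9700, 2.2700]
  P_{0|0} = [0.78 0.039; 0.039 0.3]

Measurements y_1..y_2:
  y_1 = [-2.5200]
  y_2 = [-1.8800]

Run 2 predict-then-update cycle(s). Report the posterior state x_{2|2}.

step 1: x^-=[-0.9258, 2.2700]  P^-=[1.0394 0.1700; 0.1700 0.4500]  H_jac=[-0.3777 -0.1540]  S=[0.4687]  K=[-0.8934; -0.2849]  nu=[1.8051]  x^+=[-2.5385, 1.7558]  P^+=[0.6653 0.0507; 0.0507 0.4120]
step 2: x^-=[-1.7308, 1.7558]  P^-=[0.9591 0.2332; 0.2332 0.5620]  H_jac=[-0.2889 -0.2847]  S=[0.4539]  K=[-0.7566; -0.5009]  nu=[2.0541]  x^+=[-3.2849, 0.7269]  P^+=[0.6992 0.0612; 0.0612 0.4481]

x_post = [-3.2849, 0.7269]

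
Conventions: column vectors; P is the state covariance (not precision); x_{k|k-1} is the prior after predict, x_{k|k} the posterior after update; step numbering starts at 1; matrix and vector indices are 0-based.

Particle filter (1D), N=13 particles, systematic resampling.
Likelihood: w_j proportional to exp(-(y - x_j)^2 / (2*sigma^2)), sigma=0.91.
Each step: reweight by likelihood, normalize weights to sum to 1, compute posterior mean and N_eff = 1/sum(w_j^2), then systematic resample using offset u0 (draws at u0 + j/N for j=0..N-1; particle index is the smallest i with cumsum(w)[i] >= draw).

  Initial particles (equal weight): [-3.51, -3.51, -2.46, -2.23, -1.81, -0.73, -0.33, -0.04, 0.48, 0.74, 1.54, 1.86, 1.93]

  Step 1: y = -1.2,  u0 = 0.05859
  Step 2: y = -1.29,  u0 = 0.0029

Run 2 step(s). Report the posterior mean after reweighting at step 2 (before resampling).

post_mean = -1.1445

step 1: w=[0.0099, 0.0099, 0.0948, 0.1303, 0.1976, 0.2165, 0.1566, 0.1098, 0.0450, 0.0255, 0.0027, 0.0009, 0.0007]  mean=-1.1175  Neff=6.6083  idx=[2, 3, 3, 4, 4, 5, 5, 5, 6, 6, 7, 7, 9]
step 2: w=[0.0561, 0.0752, 0.0752, 0.1089, 0.1089, 0.1061, 0.1061, 0.1061, 0.0735, 0.0735, 0.0499, 0.0499, 0.0106]  mean=-1.1445  Neff=11.3851  idx=[0, 1, 2, 3, 3, 4, 5, 6, 6, 7, 8, 9, 10]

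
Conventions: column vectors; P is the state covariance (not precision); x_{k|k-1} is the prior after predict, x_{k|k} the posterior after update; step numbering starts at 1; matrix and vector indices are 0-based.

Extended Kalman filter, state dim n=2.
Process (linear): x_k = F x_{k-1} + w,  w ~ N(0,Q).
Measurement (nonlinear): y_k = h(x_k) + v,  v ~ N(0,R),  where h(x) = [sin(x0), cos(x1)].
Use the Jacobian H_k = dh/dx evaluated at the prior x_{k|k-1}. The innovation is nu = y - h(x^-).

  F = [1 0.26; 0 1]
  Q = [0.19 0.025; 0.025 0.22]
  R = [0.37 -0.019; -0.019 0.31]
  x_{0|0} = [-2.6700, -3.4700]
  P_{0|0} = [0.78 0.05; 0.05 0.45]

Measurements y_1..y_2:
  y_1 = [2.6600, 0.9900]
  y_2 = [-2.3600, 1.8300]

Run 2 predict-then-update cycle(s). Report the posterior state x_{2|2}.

step 1: x^-=[-3.5722, -3.4700]  P^-=[1.0264 0.1920; 0.1920 0.6700]  H_jac=[-0.9087 0.0000; 0.0000 -0.3225]  S=[1.2176 0.0373; 0.0373 0.3797]  K=[-0.7633 -0.0882; -0.1263 -0.5567]  nu=[2.2426, 1.9366]  x^+=[-5.4548, -4.8313]  P^+=[0.3090 0.0398; 0.0398 0.5277]
step 2: x^-=[-6.7109, -4.8313]  P^-=[0.5553 0.2020; 0.2020 0.7477]  H_jac=[0.9099 0.0000; 0.0000 -0.9929]  S=[0.8298 -0.2015; -0.2015 1.0471]  K=[0.5900 -0.0780; 0.0517 -0.6990]  nu=[-1.9452, 1.7114]  x^+=[-7.9921, -6.1282]  P^+=[0.2416 0.0356; 0.0356 0.2192]

x_post = [-7.9921, -6.1282]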